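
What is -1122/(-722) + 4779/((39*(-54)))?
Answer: -6713/9386 ≈ -0.71521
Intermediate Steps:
-1122/(-722) + 4779/((39*(-54))) = -1122*(-1/722) + 4779/(-2106) = 561/361 + 4779*(-1/2106) = 561/361 - 59/26 = -6713/9386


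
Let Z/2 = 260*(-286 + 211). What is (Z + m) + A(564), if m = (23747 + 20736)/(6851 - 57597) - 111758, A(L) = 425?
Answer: -7628842901/50746 ≈ -1.5033e+5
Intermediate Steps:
Z = -39000 (Z = 2*(260*(-286 + 211)) = 2*(260*(-75)) = 2*(-19500) = -39000)
m = -5671315951/50746 (m = 44483/(-50746) - 111758 = 44483*(-1/50746) - 111758 = -44483/50746 - 111758 = -5671315951/50746 ≈ -1.1176e+5)
(Z + m) + A(564) = (-39000 - 5671315951/50746) + 425 = -7650409951/50746 + 425 = -7628842901/50746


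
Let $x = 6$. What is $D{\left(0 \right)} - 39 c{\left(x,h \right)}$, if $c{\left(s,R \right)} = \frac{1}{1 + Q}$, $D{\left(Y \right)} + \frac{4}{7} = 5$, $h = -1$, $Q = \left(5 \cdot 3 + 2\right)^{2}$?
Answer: $\frac{8717}{2030} \approx 4.2941$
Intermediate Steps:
$Q = 289$ ($Q = \left(15 + 2\right)^{2} = 17^{2} = 289$)
$D{\left(Y \right)} = \frac{31}{7}$ ($D{\left(Y \right)} = - \frac{4}{7} + 5 = \frac{31}{7}$)
$c{\left(s,R \right)} = \frac{1}{290}$ ($c{\left(s,R \right)} = \frac{1}{1 + 289} = \frac{1}{290}$)
$D{\left(0 \right)} - 39 c{\left(x,h \right)} = \frac{31}{7} - \frac{39}{290} = \frac{8717}{2030}$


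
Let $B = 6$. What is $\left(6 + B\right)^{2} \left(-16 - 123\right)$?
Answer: $-20016$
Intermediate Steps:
$\left(6 + B\right)^{2} \left(-16 - 123\right) = \left(6 + 6\right)^{2} \left(-16 - 123\right) = 12^{2} \left(-139\right) = 144 \left(-139\right) = -20016$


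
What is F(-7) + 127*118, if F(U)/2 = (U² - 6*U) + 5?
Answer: 15178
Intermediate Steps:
F(U) = 10 - 12*U + 2*U² (F(U) = 2*((U² - 6*U) + 5) = 2*(5 + U² - 6*U) = 10 - 12*U + 2*U²)
F(-7) + 127*118 = (10 - 12*(-7) + 2*(-7)²) + 127*118 = (10 + 84 + 2*49) + 14986 = (10 + 84 + 98) + 14986 = 192 + 14986 = 15178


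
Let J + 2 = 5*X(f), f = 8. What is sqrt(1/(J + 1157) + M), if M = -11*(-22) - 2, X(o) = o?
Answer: sqrt(342727195)/1195 ≈ 15.492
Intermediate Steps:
J = 38 (J = -2 + 5*8 = -2 + 40 = 38)
M = 240 (M = 242 - 2 = 240)
sqrt(1/(J + 1157) + M) = sqrt(1/(38 + 1157) + 240) = sqrt(1/1195 + 240) = sqrt(286801/1195) = sqrt(342727195)/1195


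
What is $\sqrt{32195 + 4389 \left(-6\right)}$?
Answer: $\sqrt{5861} \approx 76.557$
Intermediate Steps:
$\sqrt{32195 + 4389 \left(-6\right)} = \sqrt{32195 - 26334} = \sqrt{5861}$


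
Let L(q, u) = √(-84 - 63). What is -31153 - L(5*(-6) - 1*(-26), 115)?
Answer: -31153 - 7*I*√3 ≈ -31153.0 - 12.124*I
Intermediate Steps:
L(q, u) = 7*I*√3 (L(q, u) = √(-147) = 7*I*√3)
-31153 - L(5*(-6) - 1*(-26), 115) = -31153 - 7*I*√3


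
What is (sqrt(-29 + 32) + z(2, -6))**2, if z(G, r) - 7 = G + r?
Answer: (3 + sqrt(3))**2 ≈ 22.392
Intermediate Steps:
z(G, r) = 7 + G + r (z(G, r) = 7 + (G + r) = 7 + G + r)
(sqrt(-29 + 32) + z(2, -6))**2 = (sqrt(-29 + 32) + (7 + 2 - 6))**2 = (sqrt(3) + 3)**2 = (3 + sqrt(3))**2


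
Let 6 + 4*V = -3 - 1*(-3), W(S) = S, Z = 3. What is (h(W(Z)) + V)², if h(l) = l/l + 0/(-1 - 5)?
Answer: ¼ ≈ 0.25000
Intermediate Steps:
h(l) = 1 (h(l) = 1 + 0/(-6) = 1 + 0*(-⅙) = 1 + 0 = 1)
V = -3/2 (V = -3/2 + (-3 - 1*(-3))/4 = -3/2 + (-3 + 3)/4 = -3/2 + (¼)*0 = -3/2 + 0 = -3/2 ≈ -1.5000)
(h(W(Z)) + V)² = (1 - 3/2)² = (-½)² = ¼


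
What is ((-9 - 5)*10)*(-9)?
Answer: 1260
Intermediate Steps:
((-9 - 5)*10)*(-9) = -14*10*(-9) = -140*(-9) = 1260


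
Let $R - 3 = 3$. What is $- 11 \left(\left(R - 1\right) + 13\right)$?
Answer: $-198$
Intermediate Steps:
$R = 6$ ($R = 3 + 3 = 6$)
$- 11 \left(\left(R - 1\right) + 13\right) = - 11 \left(\left(6 - 1\right) + 13\right) = - 11 \left(5 + 13\right) = \left(-11\right) 18 = -198$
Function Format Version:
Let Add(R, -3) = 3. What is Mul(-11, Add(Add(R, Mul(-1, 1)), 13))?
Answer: -198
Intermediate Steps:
R = 6 (R = Add(3, 3) = 6)
Mul(-11, Add(Add(R, Mul(-1, 1)), 13)) = Mul(-11, Add(Add(6, Mul(-1, 1)), 13)) = Mul(-11, Add(Add(6, -1), 13)) = Mul(-11, Add(5, 13)) = Mul(-11, 18) = -198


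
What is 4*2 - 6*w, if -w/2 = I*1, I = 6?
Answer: 80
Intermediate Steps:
w = -12 ≈ -12.000
4*2 - 6*w = 4*2 - 6*(-12) = 8 + 72 = 80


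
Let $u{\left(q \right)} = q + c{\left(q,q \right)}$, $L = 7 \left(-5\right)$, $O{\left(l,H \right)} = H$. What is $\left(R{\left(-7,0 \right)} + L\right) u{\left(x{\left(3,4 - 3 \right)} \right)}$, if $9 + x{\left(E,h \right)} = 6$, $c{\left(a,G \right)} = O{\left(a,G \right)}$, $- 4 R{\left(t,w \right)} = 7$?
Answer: $\frac{441}{2} \approx 220.5$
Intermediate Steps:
$R{\left(t,w \right)} = - \frac{7}{4}$ ($R{\left(t,w \right)} = \left(- \frac{1}{4}\right) 7 = - \frac{7}{4}$)
$L = -35$
$c{\left(a,G \right)} = G$
$x{\left(E,h \right)} = -3$ ($x{\left(E,h \right)} = -9 + 6 = -3$)
$u{\left(q \right)} = 2 q$ ($u{\left(q \right)} = q + q = 2 q$)
$\left(R{\left(-7,0 \right)} + L\right) u{\left(x{\left(3,4 - 3 \right)} \right)} = \left(- \frac{7}{4} - 35\right) 2 \left(-3\right) = \left(- \frac{147}{4}\right) \left(-6\right) = \frac{441}{2}$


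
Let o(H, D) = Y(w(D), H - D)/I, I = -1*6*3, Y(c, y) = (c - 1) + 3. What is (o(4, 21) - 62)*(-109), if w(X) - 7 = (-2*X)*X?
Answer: 2943/2 ≈ 1471.5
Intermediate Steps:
w(X) = 7 - 2*X**2 (w(X) = 7 + (-2*X)*X = 7 - 2*X**2)
Y(c, y) = 2 + c (Y(c, y) = (-1 + c) + 3 = 2 + c)
I = -18 (I = -6*3 = -18)
o(H, D) = -1/2 + D**2/9 (o(H, D) = (2 + (7 - 2*D**2))/(-18) = (9 - 2*D**2)*(-1/18) = -1/2 + D**2/9)
(o(4, 21) - 62)*(-109) = ((-1/2 + (1/9)*21**2) - 62)*(-109) = ((-1/2 + (1/9)*441) - 62)*(-109) = ((-1/2 + 49) - 62)*(-109) = (97/2 - 62)*(-109) = -27/2*(-109) = 2943/2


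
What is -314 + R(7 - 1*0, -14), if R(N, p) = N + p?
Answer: -321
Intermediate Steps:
-314 + R(7 - 1*0, -14) = -314 + ((7 - 1*0) - 14) = -314 + ((7 + 0) - 14) = -314 + (7 - 14) = -314 - 7 = -321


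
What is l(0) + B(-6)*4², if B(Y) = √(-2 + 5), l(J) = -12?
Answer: -12 + 16*√3 ≈ 15.713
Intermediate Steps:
B(Y) = √3
l(0) + B(-6)*4² = -12 + √3*4² = -12 + √3*16 = -12 + 16*√3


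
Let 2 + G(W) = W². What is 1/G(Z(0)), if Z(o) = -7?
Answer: 1/47 ≈ 0.021277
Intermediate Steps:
G(W) = -2 + W²
1/G(Z(0)) = 1/(-2 + (-7)²) = 1/(-2 + 49) = 1/47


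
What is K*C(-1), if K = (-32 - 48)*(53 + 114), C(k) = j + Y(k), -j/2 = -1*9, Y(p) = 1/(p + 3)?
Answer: -247160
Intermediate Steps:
Y(p) = 1/(3 + p)
j = 18 (j = -(-2)*9 = -2*(-9) = 18)
C(k) = 18 + 1/(3 + k)
K = -13360 (K = -80*167 = -13360)
K*C(-1) = -13360*(55 + 18*(-1))/(3 - 1) = -13360*(55 - 18)/2 = -6680*37 = -13360*37/2 = -247160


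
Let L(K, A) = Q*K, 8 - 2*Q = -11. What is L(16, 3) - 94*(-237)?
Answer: 22430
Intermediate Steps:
Q = 19/2 (Q = 4 - ½*(-11) = 4 + 11/2 = 19/2 ≈ 9.5000)
L(K, A) = 19*K/2
L(16, 3) - 94*(-237) = (19/2)*16 - 94*(-237) = 152 + 22278 = 22430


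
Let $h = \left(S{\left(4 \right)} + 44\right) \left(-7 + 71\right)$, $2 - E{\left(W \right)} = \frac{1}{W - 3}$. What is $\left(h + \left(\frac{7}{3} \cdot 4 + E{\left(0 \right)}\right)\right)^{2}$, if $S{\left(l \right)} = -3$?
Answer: $\frac{62520649}{9} \approx 6.9467 \cdot 10^{6}$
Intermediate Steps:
$E{\left(W \right)} = 2 - \frac{1}{-3 + W}$ ($E{\left(W \right)} = 2 - \frac{1}{W - 3} = 2 - \frac{1}{-3 + W}$)
$h = 2624$ ($h = \left(-3 + 44\right) \left(-7 + 71\right) = 41 \cdot 64 = 2624$)
$\left(h + \left(\frac{7}{3} \cdot 4 + E{\left(0 \right)}\right)\right)^{2} = \left(2624 + \left(\frac{7}{3} \cdot 4 + \frac{-7 + 2 \cdot 0}{-3 + 0}\right)\right)^{2} = \left(2624 + \left(7 \cdot \frac{1}{3} \cdot 4 + \frac{-7 + 0}{-3}\right)\right)^{2} = \left(2624 + \left(\frac{7}{3} \cdot 4 - - \frac{7}{3}\right)\right)^{2} = \left(2624 + \left(\frac{28}{3} + \frac{7}{3}\right)\right)^{2} = \left(2624 + \frac{35}{3}\right)^{2} = \left(\frac{7907}{3}\right)^{2} = \frac{62520649}{9}$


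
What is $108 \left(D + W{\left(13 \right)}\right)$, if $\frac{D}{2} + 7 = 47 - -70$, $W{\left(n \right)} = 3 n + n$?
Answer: $29376$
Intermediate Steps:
$W{\left(n \right)} = 4 n$
$D = 220$ ($D = -14 + 2 \left(47 - -70\right) = -14 + 2 \left(47 + 70\right) = -14 + 2 \cdot 117 = -14 + 234 = 220$)
$108 \left(D + W{\left(13 \right)}\right) = 108 \left(220 + 4 \cdot 13\right) = 108 \left(220 + 52\right) = 108 \cdot 272 = 29376$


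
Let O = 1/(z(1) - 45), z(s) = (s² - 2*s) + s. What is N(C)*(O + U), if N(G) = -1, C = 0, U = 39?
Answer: -1754/45 ≈ -38.978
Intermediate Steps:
z(s) = s² - s
O = -1/45 (O = 1/(1*(-1 + 1) - 45) = 1/(1*0 - 45) = 1/(0 - 45) = 1/(-45) = -1/45 ≈ -0.022222)
N(C)*(O + U) = -(-1/45 + 39) = -1*1754/45 = -1754/45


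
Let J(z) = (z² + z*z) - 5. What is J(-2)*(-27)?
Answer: -81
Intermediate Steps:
J(z) = -5 + 2*z² (J(z) = (z² + z²) - 5 = 2*z² - 5 = -5 + 2*z²)
J(-2)*(-27) = (-5 + 2*(-2)²)*(-27) = (-5 + 2*4)*(-27) = (-5 + 8)*(-27) = 3*(-27) = -81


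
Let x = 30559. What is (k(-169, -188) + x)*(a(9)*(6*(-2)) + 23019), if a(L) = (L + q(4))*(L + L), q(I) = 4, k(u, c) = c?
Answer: 613828281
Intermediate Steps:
a(L) = 2*L*(4 + L) (a(L) = (L + 4)*(L + L) = (4 + L)*(2*L) = 2*L*(4 + L))
(k(-169, -188) + x)*(a(9)*(6*(-2)) + 23019) = (-188 + 30559)*((2*9*(4 + 9))*(6*(-2)) + 23019) = 30371*((2*9*13)*(-12) + 23019) = 30371*(234*(-12) + 23019) = 30371*(-2808 + 23019) = 30371*20211 = 613828281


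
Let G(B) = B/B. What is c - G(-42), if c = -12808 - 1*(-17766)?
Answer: 4957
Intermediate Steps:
G(B) = 1
c = 4958 (c = -12808 + 17766 = 4958)
c - G(-42) = 4958 - 1*1 = 4958 - 1 = 4957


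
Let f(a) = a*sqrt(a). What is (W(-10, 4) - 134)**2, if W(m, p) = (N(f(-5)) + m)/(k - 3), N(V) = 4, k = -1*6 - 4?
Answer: 3013696/169 ≈ 17833.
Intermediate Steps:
k = -10 (k = -6 - 4 = -10)
f(a) = a**(3/2)
W(m, p) = -4/13 - m/13 (W(m, p) = (4 + m)/(-10 - 3) = (4 + m)/(-13) = (4 + m)*(-1/13) = -4/13 - m/13)
(W(-10, 4) - 134)**2 = ((-4/13 - 1/13*(-10)) - 134)**2 = ((-4/13 + 10/13) - 134)**2 = (6/13 - 134)**2 = (-1736/13)**2 = 3013696/169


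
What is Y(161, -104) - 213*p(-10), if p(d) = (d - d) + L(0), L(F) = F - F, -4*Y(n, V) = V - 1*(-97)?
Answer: 7/4 ≈ 1.7500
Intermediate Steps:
Y(n, V) = -97/4 - V/4 (Y(n, V) = -(V - 1*(-97))/4 = -(V + 97)/4 = -(97 + V)/4 = -97/4 - V/4)
L(F) = 0
p(d) = 0 (p(d) = (d - d) + 0 = 0 + 0 = 0)
Y(161, -104) - 213*p(-10) = (-97/4 - ¼*(-104)) - 213*0 = (-97/4 + 26) + 0 = 7/4 + 0 = 7/4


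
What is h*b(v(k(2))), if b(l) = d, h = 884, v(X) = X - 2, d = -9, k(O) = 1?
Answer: -7956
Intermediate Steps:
v(X) = -2 + X
b(l) = -9
h*b(v(k(2))) = 884*(-9) = -7956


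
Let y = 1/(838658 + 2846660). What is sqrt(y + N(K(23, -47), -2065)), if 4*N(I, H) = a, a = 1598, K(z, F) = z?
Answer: 71*sqrt(269085336429)/1842659 ≈ 19.987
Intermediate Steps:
N(I, H) = 799/2 (N(I, H) = (1/4)*1598 = 799/2)
y = 1/3685318 ≈ 2.7135e-7
sqrt(y + N(K(23, -47), -2065)) = sqrt(1/3685318 + 799/2) = sqrt(736142271/1842659) = 71*sqrt(269085336429)/1842659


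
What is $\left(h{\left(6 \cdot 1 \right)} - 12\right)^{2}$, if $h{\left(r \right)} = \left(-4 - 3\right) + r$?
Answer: $169$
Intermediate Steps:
$h{\left(r \right)} = -7 + r$
$\left(h{\left(6 \cdot 1 \right)} - 12\right)^{2} = \left(\left(-7 + 6 \cdot 1\right) - 12\right)^{2} = \left(\left(-7 + 6\right) - 12\right)^{2} = \left(-1 - 12\right)^{2} = \left(-13\right)^{2} = 169$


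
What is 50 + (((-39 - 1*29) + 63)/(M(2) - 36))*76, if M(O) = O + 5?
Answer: 1830/29 ≈ 63.103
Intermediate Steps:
M(O) = 5 + O
50 + (((-39 - 1*29) + 63)/(M(2) - 36))*76 = 50 + (((-39 - 1*29) + 63)/((5 + 2) - 36))*76 = 50 + (((-39 - 29) + 63)/(7 - 36))*76 = 50 + ((-68 + 63)/(-29))*76 = 50 - 5*(-1/29)*76 = 50 + (5/29)*76 = 50 + 380/29 = 1830/29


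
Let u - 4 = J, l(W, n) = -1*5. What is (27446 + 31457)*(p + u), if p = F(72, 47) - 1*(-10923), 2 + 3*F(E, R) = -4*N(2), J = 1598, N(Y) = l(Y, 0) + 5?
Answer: 2213162419/3 ≈ 7.3772e+8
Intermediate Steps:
l(W, n) = -5
N(Y) = 0 (N(Y) = -5 + 5 = 0)
F(E, R) = -⅔ (F(E, R) = -⅔ + (-4*0)/3 = -⅔ + (⅓)*0 = -⅔ + 0 = -⅔)
u = 1602 (u = 4 + 1598 = 1602)
p = 32767/3 (p = -⅔ - 1*(-10923) = -⅔ + 10923 = 32767/3 ≈ 10922.)
(27446 + 31457)*(p + u) = (27446 + 31457)*(32767/3 + 1602) = 58903*(37573/3) = 2213162419/3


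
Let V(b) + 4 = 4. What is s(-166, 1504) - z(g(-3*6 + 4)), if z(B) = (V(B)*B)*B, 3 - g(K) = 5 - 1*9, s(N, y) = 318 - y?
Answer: -1186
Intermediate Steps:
V(b) = 0 (V(b) = -4 + 4 = 0)
g(K) = 7 (g(K) = 3 - (5 - 1*9) = 3 - (5 - 9) = 3 - 1*(-4) = 3 + 4 = 7)
z(B) = 0 (z(B) = (0*B)*B = 0*B = 0)
s(-166, 1504) - z(g(-3*6 + 4)) = (318 - 1*1504) - 1*0 = (318 - 1504) + 0 = -1186 + 0 = -1186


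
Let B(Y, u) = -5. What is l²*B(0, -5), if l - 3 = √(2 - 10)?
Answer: -5 - 60*I*√2 ≈ -5.0 - 84.853*I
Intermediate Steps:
l = 3 + 2*I*√2 (l = 3 + √(2 - 10) = 3 + √(-8) = 3 + 2*I*√2 ≈ 3.0 + 2.8284*I)
l²*B(0, -5) = (3 + 2*I*√2)²*(-5) = -5*(3 + 2*I*√2)²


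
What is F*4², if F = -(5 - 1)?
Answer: -64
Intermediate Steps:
F = -4 (F = -1*4 = -4)
F*4² = -4*4² = -4*16 = -64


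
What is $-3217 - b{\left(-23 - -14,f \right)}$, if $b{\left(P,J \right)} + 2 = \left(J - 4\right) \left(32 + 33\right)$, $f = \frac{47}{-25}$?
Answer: $- \frac{14164}{5} \approx -2832.8$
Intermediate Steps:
$f = - \frac{47}{25}$ ($f = 47 \left(- \frac{1}{25}\right) = - \frac{47}{25} \approx -1.88$)
$b{\left(P,J \right)} = -262 + 65 J$ ($b{\left(P,J \right)} = -2 + \left(J - 4\right) \left(32 + 33\right) = -2 + \left(-4 + J\right) 65 = -2 + \left(-260 + 65 J\right) = -262 + 65 J$)
$-3217 - b{\left(-23 - -14,f \right)} = -3217 - \left(-262 + 65 \left(- \frac{47}{25}\right)\right) = -3217 - \left(-262 - \frac{611}{5}\right) = -3217 - - \frac{1921}{5} = -3217 + \frac{1921}{5} = - \frac{14164}{5}$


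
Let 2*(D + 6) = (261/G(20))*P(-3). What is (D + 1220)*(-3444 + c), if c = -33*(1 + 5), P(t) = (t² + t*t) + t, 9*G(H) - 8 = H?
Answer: -187961799/28 ≈ -6.7129e+6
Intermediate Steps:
G(H) = 8/9 + H/9
P(t) = t + 2*t² (P(t) = (t² + t²) + t = 2*t² + t = t + 2*t²)
c = -198 (c = -33*6 = -198)
D = 34899/56 (D = -6 + ((261/(8/9 + (⅑)*20))*(-3*(1 + 2*(-3))))/2 = -6 + ((261/(8/9 + 20/9))*(-3*(1 - 6)))/2 = -6 + ((261/(28/9))*(-3*(-5)))/2 = -6 + ((261*(9/28))*15)/2 = -6 + ((2349/28)*15)/2 = -6 + (½)*(35235/28) = -6 + 35235/56 = 34899/56 ≈ 623.20)
(D + 1220)*(-3444 + c) = (34899/56 + 1220)*(-3444 - 198) = (103219/56)*(-3642) = -187961799/28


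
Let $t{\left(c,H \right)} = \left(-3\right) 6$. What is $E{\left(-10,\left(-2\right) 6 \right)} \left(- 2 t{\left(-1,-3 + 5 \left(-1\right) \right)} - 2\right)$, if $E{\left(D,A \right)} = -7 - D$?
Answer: $102$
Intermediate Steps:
$t{\left(c,H \right)} = -18$
$E{\left(-10,\left(-2\right) 6 \right)} \left(- 2 t{\left(-1,-3 + 5 \left(-1\right) \right)} - 2\right) = \left(-7 - -10\right) \left(\left(-2\right) \left(-18\right) - 2\right) = \left(-7 + 10\right) \left(36 - 2\right) = 3 \cdot 34 = 102$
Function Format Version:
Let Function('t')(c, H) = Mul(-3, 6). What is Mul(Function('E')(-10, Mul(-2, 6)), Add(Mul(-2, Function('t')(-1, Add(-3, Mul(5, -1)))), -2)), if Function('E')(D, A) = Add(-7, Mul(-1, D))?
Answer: 102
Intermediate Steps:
Function('t')(c, H) = -18
Mul(Function('E')(-10, Mul(-2, 6)), Add(Mul(-2, Function('t')(-1, Add(-3, Mul(5, -1)))), -2)) = Mul(Add(-7, Mul(-1, -10)), Add(Mul(-2, -18), -2)) = Mul(Add(-7, 10), Add(36, -2)) = Mul(3, 34) = 102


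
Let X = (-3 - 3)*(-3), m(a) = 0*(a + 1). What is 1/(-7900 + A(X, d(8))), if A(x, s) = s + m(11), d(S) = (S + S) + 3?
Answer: -1/7881 ≈ -0.00012689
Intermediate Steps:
m(a) = 0 (m(a) = 0*(1 + a) = 0)
X = 18 (X = -6*(-3) = 18)
d(S) = 3 + 2*S (d(S) = 2*S + 3 = 3 + 2*S)
A(x, s) = s (A(x, s) = s + 0 = s)
1/(-7900 + A(X, d(8))) = 1/(-7900 + (3 + 2*8)) = 1/(-7900 + (3 + 16)) = 1/(-7900 + 19) = 1/(-7881) = -1/7881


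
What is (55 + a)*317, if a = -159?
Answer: -32968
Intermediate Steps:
(55 + a)*317 = (55 - 159)*317 = -104*317 = -32968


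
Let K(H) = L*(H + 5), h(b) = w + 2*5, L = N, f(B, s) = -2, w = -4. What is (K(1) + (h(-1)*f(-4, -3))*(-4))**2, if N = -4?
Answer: 576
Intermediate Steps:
L = -4
h(b) = 6 (h(b) = -4 + 2*5 = -4 + 10 = 6)
K(H) = -20 - 4*H (K(H) = -4*(H + 5) = -4*(5 + H) = -20 - 4*H)
(K(1) + (h(-1)*f(-4, -3))*(-4))**2 = ((-20 - 4*1) + (6*(-2))*(-4))**2 = ((-20 - 4) - 12*(-4))**2 = (-24 + 48)**2 = 24**2 = 576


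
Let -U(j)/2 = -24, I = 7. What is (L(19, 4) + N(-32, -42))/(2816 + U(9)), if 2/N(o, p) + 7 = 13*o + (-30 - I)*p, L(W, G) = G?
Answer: 2263/1619592 ≈ 0.0013973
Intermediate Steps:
U(j) = 48 (U(j) = -2*(-24) = 48)
N(o, p) = 2/(-7 - 37*p + 13*o) (N(o, p) = 2/(-7 + (13*o + (-30 - 1*7)*p)) = 2/(-7 + (13*o + (-30 - 7)*p)) = 2/(-7 + (13*o - 37*p)) = 2/(-7 + (-37*p + 13*o)) = 2/(-7 - 37*p + 13*o))
(L(19, 4) + N(-32, -42))/(2816 + U(9)) = (4 - 2/(7 - 13*(-32) + 37*(-42)))/(2816 + 48) = (4 - 2/(7 + 416 - 1554))/2864 = (4 - 2/(-1131))*(1/2864) = (4 - 2*(-1/1131))*(1/2864) = (4 + 2/1131)*(1/2864) = (4526/1131)*(1/2864) = 2263/1619592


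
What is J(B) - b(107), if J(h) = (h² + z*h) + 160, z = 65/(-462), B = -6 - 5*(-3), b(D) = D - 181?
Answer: 48315/154 ≈ 313.73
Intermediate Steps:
b(D) = -181 + D
B = 9 (B = -6 + 15 = 9)
z = -65/462 (z = 65*(-1/462) = -65/462 ≈ -0.14069)
J(h) = 160 + h² - 65*h/462 (J(h) = (h² - 65*h/462) + 160 = 160 + h² - 65*h/462)
J(B) - b(107) = (160 + 9² - 65/462*9) - (-181 + 107) = (160 + 81 - 195/154) - 1*(-74) = 36919/154 + 74 = 48315/154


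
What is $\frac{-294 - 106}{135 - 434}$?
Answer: $\frac{400}{299} \approx 1.3378$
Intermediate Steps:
$\frac{-294 - 106}{135 - 434} = - \frac{400}{-299} = \left(-400\right) \left(- \frac{1}{299}\right) = \frac{400}{299}$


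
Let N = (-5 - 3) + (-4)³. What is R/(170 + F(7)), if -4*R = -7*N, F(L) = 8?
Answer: -63/89 ≈ -0.70786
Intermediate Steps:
N = -72 (N = -8 - 64 = -72)
R = -126 (R = -(-7)*(-72)/4 = -¼*504 = -126)
R/(170 + F(7)) = -126/(170 + 8) = -126/178 = -126*1/178 = -63/89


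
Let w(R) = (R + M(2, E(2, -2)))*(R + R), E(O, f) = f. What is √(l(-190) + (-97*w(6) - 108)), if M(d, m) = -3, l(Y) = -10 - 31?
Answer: I*√3641 ≈ 60.341*I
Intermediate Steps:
l(Y) = -41
w(R) = 2*R*(-3 + R) (w(R) = (R - 3)*(R + R) = (-3 + R)*(2*R) = 2*R*(-3 + R))
√(l(-190) + (-97*w(6) - 108)) = √(-41 + (-194*6*(-3 + 6) - 108)) = √(-41 + (-194*6*3 - 108)) = √(-41 + (-97*36 - 108)) = √(-41 + (-3492 - 108)) = √(-41 - 3600) = √(-3641) = I*√3641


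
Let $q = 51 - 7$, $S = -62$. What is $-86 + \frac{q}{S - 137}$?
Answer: $- \frac{17158}{199} \approx -86.221$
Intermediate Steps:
$q = 44$
$-86 + \frac{q}{S - 137} = -86 + \frac{44}{-62 - 137} = -86 + \frac{44}{-199} = -86 + 44 \left(- \frac{1}{199}\right) = -86 - \frac{44}{199} = - \frac{17158}{199}$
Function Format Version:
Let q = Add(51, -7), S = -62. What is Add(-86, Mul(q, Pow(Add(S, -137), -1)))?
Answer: Rational(-17158, 199) ≈ -86.221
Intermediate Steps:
q = 44
Add(-86, Mul(q, Pow(Add(S, -137), -1))) = Add(-86, Mul(44, Pow(Add(-62, -137), -1))) = Add(-86, Mul(44, Pow(-199, -1))) = Add(-86, Mul(44, Rational(-1, 199))) = Add(-86, Rational(-44, 199)) = Rational(-17158, 199)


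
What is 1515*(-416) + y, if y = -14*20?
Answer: -630520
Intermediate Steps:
y = -280
1515*(-416) + y = 1515*(-416) - 280 = -630240 - 280 = -630520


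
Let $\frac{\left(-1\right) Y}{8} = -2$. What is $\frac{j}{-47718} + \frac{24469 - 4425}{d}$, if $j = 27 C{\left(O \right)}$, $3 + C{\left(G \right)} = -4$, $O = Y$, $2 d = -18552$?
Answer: $- \frac{26519623}{12295338} \approx -2.1569$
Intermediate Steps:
$d = -9276$ ($d = \frac{1}{2} \left(-18552\right) = -9276$)
$Y = 16$ ($Y = \left(-8\right) \left(-2\right) = 16$)
$O = 16$
$C{\left(G \right)} = -7$ ($C{\left(G \right)} = -3 - 4 = -7$)
$j = -189$ ($j = 27 \left(-7\right) = -189$)
$\frac{j}{-47718} + \frac{24469 - 4425}{d} = - \frac{189}{-47718} + \frac{24469 - 4425}{-9276} = \left(-189\right) \left(- \frac{1}{47718}\right) + \left(24469 - 4425\right) \left(- \frac{1}{9276}\right) = \frac{21}{5302} + 20044 \left(- \frac{1}{9276}\right) = \frac{21}{5302} - \frac{5011}{2319} = - \frac{26519623}{12295338}$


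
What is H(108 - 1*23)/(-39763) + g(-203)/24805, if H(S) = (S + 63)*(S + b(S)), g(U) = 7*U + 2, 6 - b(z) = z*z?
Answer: 2375771733/89665565 ≈ 26.496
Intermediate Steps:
b(z) = 6 - z**2 (b(z) = 6 - z*z = 6 - z**2)
g(U) = 2 + 7*U
H(S) = (63 + S)*(6 + S - S**2) (H(S) = (S + 63)*(S + (6 - S**2)) = (63 + S)*(6 + S - S**2))
H(108 - 1*23)/(-39763) + g(-203)/24805 = (378 - (108 - 1*23)**3 - 62*(108 - 1*23)**2 + 69*(108 - 1*23))/(-39763) + (2 + 7*(-203))/24805 = (378 - (108 - 23)**3 - 62*(108 - 23)**2 + 69*(108 - 23))*(-1/39763) + (2 - 1421)*(1/24805) = (378 - 1*85**3 - 62*85**2 + 69*85)*(-1/39763) - 1419*1/24805 = (378 - 1*614125 - 62*7225 + 5865)*(-1/39763) - 129/2255 = (378 - 614125 - 447950 + 5865)*(-1/39763) - 129/2255 = -1055832*(-1/39763) - 129/2255 = 1055832/39763 - 129/2255 = 2375771733/89665565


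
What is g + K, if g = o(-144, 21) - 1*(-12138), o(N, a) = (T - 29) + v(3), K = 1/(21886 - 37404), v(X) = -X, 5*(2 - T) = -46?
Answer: 940173543/77590 ≈ 12117.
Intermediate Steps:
T = 56/5 (T = 2 - ⅕*(-46) = 2 + 46/5 = 56/5 ≈ 11.200)
K = -1/15518 (K = 1/(-15518) = -1/15518 ≈ -6.4441e-5)
o(N, a) = -104/5 (o(N, a) = (56/5 - 29) - 1*3 = -89/5 - 3 = -104/5)
g = 60586/5 (g = -104/5 - 1*(-12138) = -104/5 + 12138 = 60586/5 ≈ 12117.)
g + K = 60586/5 - 1/15518 = 940173543/77590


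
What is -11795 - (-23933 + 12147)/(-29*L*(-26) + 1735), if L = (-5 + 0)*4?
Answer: -157416061/13345 ≈ -11796.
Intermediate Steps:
L = -20 (L = -5*4 = -20)
-11795 - (-23933 + 12147)/(-29*L*(-26) + 1735) = -11795 - (-23933 + 12147)/(-29*(-20)*(-26) + 1735) = -11795 - (-11786)/(580*(-26) + 1735) = -11795 - (-11786)/(-15080 + 1735) = -11795 - (-11786)/(-13345) = -11795 - (-11786)*(-1)/13345 = -11795 - 1*11786/13345 = -11795 - 11786/13345 = -157416061/13345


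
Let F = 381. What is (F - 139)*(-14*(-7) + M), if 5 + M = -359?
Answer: -64372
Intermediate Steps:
M = -364 (M = -5 - 359 = -364)
(F - 139)*(-14*(-7) + M) = (381 - 139)*(-14*(-7) - 364) = 242*(98 - 364) = 242*(-266) = -64372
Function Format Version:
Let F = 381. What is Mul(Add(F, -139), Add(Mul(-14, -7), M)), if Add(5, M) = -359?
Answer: -64372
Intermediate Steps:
M = -364 (M = Add(-5, -359) = -364)
Mul(Add(F, -139), Add(Mul(-14, -7), M)) = Mul(Add(381, -139), Add(Mul(-14, -7), -364)) = Mul(242, Add(98, -364)) = Mul(242, -266) = -64372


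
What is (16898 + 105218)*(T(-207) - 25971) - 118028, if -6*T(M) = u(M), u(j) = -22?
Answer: -9513434716/3 ≈ -3.1711e+9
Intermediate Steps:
T(M) = 11/3 (T(M) = -⅙*(-22) = 11/3)
(16898 + 105218)*(T(-207) - 25971) - 118028 = (16898 + 105218)*(11/3 - 25971) - 118028 = 122116*(-77902/3) - 118028 = -9513080632/3 - 118028 = -9513434716/3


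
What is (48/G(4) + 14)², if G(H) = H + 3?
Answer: 21316/49 ≈ 435.02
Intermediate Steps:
G(H) = 3 + H
(48/G(4) + 14)² = (48/(3 + 4) + 14)² = (48/7 + 14)² = (146/7)² = 21316/49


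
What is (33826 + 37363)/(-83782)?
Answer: -277/326 ≈ -0.84969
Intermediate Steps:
(33826 + 37363)/(-83782) = 71189*(-1/83782) = -277/326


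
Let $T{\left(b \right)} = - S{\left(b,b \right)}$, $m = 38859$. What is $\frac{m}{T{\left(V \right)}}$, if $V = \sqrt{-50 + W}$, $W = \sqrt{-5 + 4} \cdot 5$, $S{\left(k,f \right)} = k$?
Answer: $- \frac{38859 \sqrt{5}}{5 \sqrt{-10 + i}} \approx -273.07 + 5475.0 i$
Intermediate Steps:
$W = 5 i$ ($W = \sqrt{-1} \cdot 5 = i 5 = 5 i \approx 5.0 i$)
$V = \sqrt{-50 + 5 i} \approx 0.35311 + 7.0799 i$
$T{\left(b \right)} = - b$
$\frac{m}{T{\left(V \right)}} = \frac{38859}{\left(-1\right) \sqrt{-50 + 5 i}} = 38859 \left(- \frac{1}{\sqrt{-50 + 5 i}}\right) = - \frac{38859}{\sqrt{-50 + 5 i}}$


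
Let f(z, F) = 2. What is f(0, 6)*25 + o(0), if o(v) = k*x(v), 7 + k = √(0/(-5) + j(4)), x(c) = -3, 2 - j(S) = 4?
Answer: 71 - 3*I*√2 ≈ 71.0 - 4.2426*I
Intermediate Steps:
j(S) = -2 (j(S) = 2 - 1*4 = 2 - 4 = -2)
k = -7 + I*√2 (k = -7 + √(0/(-5) - 2) = -7 + √(0*(-⅕) - 2) = -7 + √(0 - 2) = -7 + √(-2) = -7 + I*√2 ≈ -7.0 + 1.4142*I)
o(v) = 21 - 3*I*√2 (o(v) = (-7 + I*√2)*(-3) = 21 - 3*I*√2)
f(0, 6)*25 + o(0) = 2*25 + (21 - 3*I*√2) = 50 + (21 - 3*I*√2) = 71 - 3*I*√2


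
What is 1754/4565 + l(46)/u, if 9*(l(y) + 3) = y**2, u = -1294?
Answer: 10890799/53163990 ≈ 0.20485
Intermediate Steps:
l(y) = -3 + y**2/9
1754/4565 + l(46)/u = 1754/4565 + (-3 + (1/9)*46**2)/(-1294) = 1754*(1/4565) + (-3 + (1/9)*2116)*(-1/1294) = 1754/4565 + (-3 + 2116/9)*(-1/1294) = 1754/4565 + (2089/9)*(-1/1294) = 1754/4565 - 2089/11646 = 10890799/53163990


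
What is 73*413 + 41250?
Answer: 71399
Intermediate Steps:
73*413 + 41250 = 30149 + 41250 = 71399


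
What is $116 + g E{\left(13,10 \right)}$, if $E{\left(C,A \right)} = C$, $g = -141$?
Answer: $-1717$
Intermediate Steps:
$116 + g E{\left(13,10 \right)} = 116 - 1833 = -1717$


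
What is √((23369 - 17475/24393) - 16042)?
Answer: 2*√121090941893/8131 ≈ 85.594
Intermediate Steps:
√((23369 - 17475/24393) - 16042) = √((23369 - 1*5825/8131) - 16042) = √((23369 - 5825/8131) - 16042) = √(190007514/8131 - 16042) = √(59570012/8131) = 2*√121090941893/8131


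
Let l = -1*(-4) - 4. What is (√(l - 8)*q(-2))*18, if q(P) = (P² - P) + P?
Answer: 144*I*√2 ≈ 203.65*I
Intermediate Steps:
l = 0 (l = 4 - 4 = 0)
q(P) = P²
(√(l - 8)*q(-2))*18 = (√(0 - 8)*(-2)²)*18 = (√(-8)*4)*18 = ((2*I*√2)*4)*18 = (8*I*√2)*18 = 144*I*√2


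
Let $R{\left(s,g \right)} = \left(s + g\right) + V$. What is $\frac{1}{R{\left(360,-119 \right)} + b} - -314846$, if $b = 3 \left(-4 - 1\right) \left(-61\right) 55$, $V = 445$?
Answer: $\frac{16060609307}{51011} \approx 3.1485 \cdot 10^{5}$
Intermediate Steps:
$b = 50325$ ($b = 3 \left(-5\right) \left(-61\right) 55 = \left(-15\right) \left(-61\right) 55 = 915 \cdot 55 = 50325$)
$R{\left(s,g \right)} = 445 + g + s$ ($R{\left(s,g \right)} = \left(s + g\right) + 445 = \left(g + s\right) + 445 = 445 + g + s$)
$\frac{1}{R{\left(360,-119 \right)} + b} - -314846 = \frac{1}{\left(445 - 119 + 360\right) + 50325} - -314846 = \frac{1}{686 + 50325} + 314846 = \frac{1}{51011} + 314846 = \frac{16060609307}{51011}$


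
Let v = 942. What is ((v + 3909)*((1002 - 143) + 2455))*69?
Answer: 1109258766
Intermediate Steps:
((v + 3909)*((1002 - 143) + 2455))*69 = ((942 + 3909)*((1002 - 143) + 2455))*69 = (4851*(859 + 2455))*69 = (4851*3314)*69 = 16076214*69 = 1109258766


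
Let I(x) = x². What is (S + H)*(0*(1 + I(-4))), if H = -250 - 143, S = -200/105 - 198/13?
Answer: 0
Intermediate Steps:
S = -4678/273 (S = -200*1/105 - 198*1/13 = -40/21 - 198/13 = -4678/273 ≈ -17.136)
H = -393
(S + H)*(0*(1 + I(-4))) = (-4678/273 - 393)*(0*(1 + (-4)²)) = -0*(1 + 16) = -0*17 = -111967/273*0 = 0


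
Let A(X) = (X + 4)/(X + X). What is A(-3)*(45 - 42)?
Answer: -½ ≈ -0.50000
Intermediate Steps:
A(X) = (4 + X)/(2*X) (A(X) = (4 + X)/((2*X)) = (4 + X)*(1/(2*X)) = (4 + X)/(2*X))
A(-3)*(45 - 42) = ((½)*(4 - 3)/(-3))*(45 - 42) = ((½)*(-⅓)*1)*3 = -⅙*3 = -½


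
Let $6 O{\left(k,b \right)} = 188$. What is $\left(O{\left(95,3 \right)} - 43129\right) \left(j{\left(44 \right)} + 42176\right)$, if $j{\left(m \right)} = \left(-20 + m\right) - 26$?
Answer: $-1817600994$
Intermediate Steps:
$O{\left(k,b \right)} = \frac{94}{3}$ ($O{\left(k,b \right)} = \frac{1}{6} \cdot 188 = \frac{94}{3}$)
$j{\left(m \right)} = -46 + m$
$\left(O{\left(95,3 \right)} - 43129\right) \left(j{\left(44 \right)} + 42176\right) = \left(\frac{94}{3} - 43129\right) \left(\left(-46 + 44\right) + 42176\right) = - \frac{129293 \left(-2 + 42176\right)}{3} = \left(- \frac{129293}{3}\right) 42174 = -1817600994$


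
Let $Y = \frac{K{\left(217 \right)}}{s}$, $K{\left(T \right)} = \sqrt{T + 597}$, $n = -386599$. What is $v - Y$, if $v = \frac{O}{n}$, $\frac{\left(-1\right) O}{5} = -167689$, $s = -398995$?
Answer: $- \frac{838445}{386599} + \frac{\sqrt{814}}{398995} \approx -2.1687$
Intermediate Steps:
$O = 838445$ ($O = \left(-5\right) \left(-167689\right) = 838445$)
$K{\left(T \right)} = \sqrt{597 + T}$
$v = - \frac{838445}{386599}$ ($v = \frac{838445}{-386599} = 838445 \left(- \frac{1}{386599}\right) = - \frac{838445}{386599} \approx -2.1688$)
$Y = - \frac{\sqrt{814}}{398995}$ ($Y = \frac{\sqrt{597 + 217}}{-398995} = \sqrt{814} \left(- \frac{1}{398995}\right) = - \frac{\sqrt{814}}{398995} \approx -7.1506 \cdot 10^{-5}$)
$v - Y = - \frac{838445}{386599} - - \frac{\sqrt{814}}{398995} = - \frac{838445}{386599} + \frac{\sqrt{814}}{398995}$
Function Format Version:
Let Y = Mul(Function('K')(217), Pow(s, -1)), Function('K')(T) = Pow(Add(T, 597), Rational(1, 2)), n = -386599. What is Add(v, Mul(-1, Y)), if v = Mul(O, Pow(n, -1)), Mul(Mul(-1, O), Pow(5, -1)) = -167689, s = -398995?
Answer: Add(Rational(-838445, 386599), Mul(Rational(1, 398995), Pow(814, Rational(1, 2)))) ≈ -2.1687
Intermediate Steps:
O = 838445 (O = Mul(-5, -167689) = 838445)
Function('K')(T) = Pow(Add(597, T), Rational(1, 2))
v = Rational(-838445, 386599) (v = Mul(838445, Pow(-386599, -1)) = Mul(838445, Rational(-1, 386599)) = Rational(-838445, 386599) ≈ -2.1688)
Y = Mul(Rational(-1, 398995), Pow(814, Rational(1, 2))) (Y = Mul(Pow(Add(597, 217), Rational(1, 2)), Pow(-398995, -1)) = Mul(Pow(814, Rational(1, 2)), Rational(-1, 398995)) = Mul(Rational(-1, 398995), Pow(814, Rational(1, 2))) ≈ -7.1506e-5)
Add(v, Mul(-1, Y)) = Add(Rational(-838445, 386599), Mul(-1, Mul(Rational(-1, 398995), Pow(814, Rational(1, 2))))) = Add(Rational(-838445, 386599), Mul(Rational(1, 398995), Pow(814, Rational(1, 2))))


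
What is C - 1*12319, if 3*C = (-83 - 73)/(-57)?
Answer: -702131/57 ≈ -12318.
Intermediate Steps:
C = 52/57 (C = ((-83 - 73)/(-57))/3 = (-156*(-1/57))/3 = (1/3)*(52/19) = 52/57 ≈ 0.91228)
C - 1*12319 = 52/57 - 1*12319 = 52/57 - 12319 = -702131/57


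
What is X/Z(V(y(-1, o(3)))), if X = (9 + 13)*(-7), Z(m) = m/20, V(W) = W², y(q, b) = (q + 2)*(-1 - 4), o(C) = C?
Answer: -616/5 ≈ -123.20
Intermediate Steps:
y(q, b) = -10 - 5*q (y(q, b) = (2 + q)*(-5) = -10 - 5*q)
Z(m) = m/20 (Z(m) = m*(1/20) = m/20)
X = -154 (X = 22*(-7) = -154)
X/Z(V(y(-1, o(3)))) = -154*20/(-10 - 5*(-1))² = -154*20/(-10 + 5)² = -154/((1/20)*(-5)²) = -154/((1/20)*25) = -154/5/4 = -154*⅘ = -616/5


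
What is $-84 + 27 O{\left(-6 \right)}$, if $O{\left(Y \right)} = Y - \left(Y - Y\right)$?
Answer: $-246$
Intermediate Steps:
$O{\left(Y \right)} = Y$ ($O{\left(Y \right)} = Y - 0 = Y + 0 = Y$)
$-84 + 27 O{\left(-6 \right)} = -84 + 27 \left(-6\right) = -84 - 162 = -246$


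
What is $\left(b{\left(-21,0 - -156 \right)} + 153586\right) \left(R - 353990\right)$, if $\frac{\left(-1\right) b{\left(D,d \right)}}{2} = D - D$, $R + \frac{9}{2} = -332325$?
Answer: $-105409066727$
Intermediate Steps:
$R = - \frac{664659}{2}$ ($R = - \frac{9}{2} - 332325 = - \frac{664659}{2} \approx -3.3233 \cdot 10^{5}$)
$b{\left(D,d \right)} = 0$ ($b{\left(D,d \right)} = - 2 \left(D - D\right) = \left(-2\right) 0 = 0$)
$\left(b{\left(-21,0 - -156 \right)} + 153586\right) \left(R - 353990\right) = \left(0 + 153586\right) \left(- \frac{664659}{2} - 353990\right) = 153586 \left(- \frac{1372639}{2}\right) = -105409066727$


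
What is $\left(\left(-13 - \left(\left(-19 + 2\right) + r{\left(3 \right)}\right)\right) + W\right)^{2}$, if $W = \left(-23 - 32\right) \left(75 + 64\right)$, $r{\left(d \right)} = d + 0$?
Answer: $58430736$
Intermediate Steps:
$r{\left(d \right)} = d$
$W = -7645$ ($W = \left(-55\right) 139 = -7645$)
$\left(\left(-13 - \left(\left(-19 + 2\right) + r{\left(3 \right)}\right)\right) + W\right)^{2} = \left(\left(-13 - \left(\left(-19 + 2\right) + 3\right)\right) - 7645\right)^{2} = \left(\left(-13 - \left(-17 + 3\right)\right) - 7645\right)^{2} = \left(\left(-13 - -14\right) - 7645\right)^{2} = \left(\left(-13 + 14\right) - 7645\right)^{2} = \left(1 - 7645\right)^{2} = \left(-7644\right)^{2} = 58430736$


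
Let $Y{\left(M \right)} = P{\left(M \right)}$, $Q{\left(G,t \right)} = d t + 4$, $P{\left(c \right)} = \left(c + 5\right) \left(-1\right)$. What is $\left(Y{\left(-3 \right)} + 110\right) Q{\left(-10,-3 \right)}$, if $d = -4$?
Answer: $1728$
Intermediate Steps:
$P{\left(c \right)} = -5 - c$ ($P{\left(c \right)} = \left(5 + c\right) \left(-1\right) = -5 - c$)
$Q{\left(G,t \right)} = 4 - 4 t$ ($Q{\left(G,t \right)} = - 4 t + 4 = 4 - 4 t$)
$Y{\left(M \right)} = -5 - M$
$\left(Y{\left(-3 \right)} + 110\right) Q{\left(-10,-3 \right)} = \left(\left(-5 - -3\right) + 110\right) \left(4 - -12\right) = \left(\left(-5 + 3\right) + 110\right) \left(4 + 12\right) = \left(-2 + 110\right) 16 = 108 \cdot 16 = 1728$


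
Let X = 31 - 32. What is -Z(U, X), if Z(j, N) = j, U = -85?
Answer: 85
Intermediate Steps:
X = -1
-Z(U, X) = -1*(-85) = 85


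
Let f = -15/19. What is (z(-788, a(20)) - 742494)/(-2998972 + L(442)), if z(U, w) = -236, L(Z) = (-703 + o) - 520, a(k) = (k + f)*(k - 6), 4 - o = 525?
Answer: 371365/1500358 ≈ 0.24752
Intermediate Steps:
o = -521 (o = 4 - 1*525 = 4 - 525 = -521)
f = -15/19 (f = -15*1/19 = -15/19 ≈ -0.78947)
a(k) = (-6 + k)*(-15/19 + k) (a(k) = (k - 15/19)*(k - 6) = (-15/19 + k)*(-6 + k) = (-6 + k)*(-15/19 + k))
L(Z) = -1744 (L(Z) = (-703 - 521) - 520 = -1224 - 520 = -1744)
(z(-788, a(20)) - 742494)/(-2998972 + L(442)) = (-236 - 742494)/(-2998972 - 1744) = -742730/(-3000716) = -742730*(-1/3000716) = 371365/1500358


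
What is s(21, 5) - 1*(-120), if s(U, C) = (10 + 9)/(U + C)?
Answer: 3139/26 ≈ 120.73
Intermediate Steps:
s(U, C) = 19/(C + U)
s(21, 5) - 1*(-120) = 19/(5 + 21) - 1*(-120) = 19/26 + 120 = 3139/26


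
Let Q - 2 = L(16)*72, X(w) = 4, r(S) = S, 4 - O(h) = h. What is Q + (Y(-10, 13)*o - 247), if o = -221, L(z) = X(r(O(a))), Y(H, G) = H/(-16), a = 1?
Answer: -761/8 ≈ -95.125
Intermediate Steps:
O(h) = 4 - h
Y(H, G) = -H/16 (Y(H, G) = H*(-1/16) = -H/16)
L(z) = 4
Q = 290 (Q = 2 + 4*72 = 2 + 288 = 290)
Q + (Y(-10, 13)*o - 247) = 290 + (-1/16*(-10)*(-221) - 247) = 290 + ((5/8)*(-221) - 247) = 290 + (-1105/8 - 247) = 290 - 3081/8 = -761/8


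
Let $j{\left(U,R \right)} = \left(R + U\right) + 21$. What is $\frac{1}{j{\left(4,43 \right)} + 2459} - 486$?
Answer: $- \frac{1228121}{2527} \approx -486.0$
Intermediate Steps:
$j{\left(U,R \right)} = 21 + R + U$
$\frac{1}{j{\left(4,43 \right)} + 2459} - 486 = \frac{1}{\left(21 + 43 + 4\right) + 2459} - 486 = \frac{1}{68 + 2459} - 486 = \frac{1}{2527} - 486 = - \frac{1228121}{2527}$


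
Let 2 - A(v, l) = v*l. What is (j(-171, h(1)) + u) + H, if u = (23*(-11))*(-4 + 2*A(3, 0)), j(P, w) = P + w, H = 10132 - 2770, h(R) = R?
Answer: 7192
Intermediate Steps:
A(v, l) = 2 - l*v (A(v, l) = 2 - v*l = 2 - l*v)
H = 7362
u = 0 (u = (23*(-11))*(-4 + 2*(2 - 1*0*3)) = -253*(-4 + 2*(2 + 0)) = -253*(-4 + 2*2) = -253*(-4 + 4) = -253*0 = 0)
(j(-171, h(1)) + u) + H = ((-171 + 1) + 0) + 7362 = (-170 + 0) + 7362 = -170 + 7362 = 7192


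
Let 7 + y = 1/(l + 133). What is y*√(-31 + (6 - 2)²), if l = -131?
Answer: -13*I*√15/2 ≈ -25.174*I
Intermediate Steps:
y = -13/2 (y = -7 + 1/(-131 + 133) = -7 + 1/2 = -7 + ½ = -13/2 ≈ -6.5000)
y*√(-31 + (6 - 2)²) = -13*√(-31 + (6 - 2)²)/2 = -13*√(-31 + 4²)/2 = -13*√(-31 + 16)/2 = -13*I*√15/2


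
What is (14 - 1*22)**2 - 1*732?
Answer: -668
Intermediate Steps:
(14 - 1*22)**2 - 1*732 = (14 - 22)**2 - 732 = (-8)**2 - 732 = 64 - 732 = -668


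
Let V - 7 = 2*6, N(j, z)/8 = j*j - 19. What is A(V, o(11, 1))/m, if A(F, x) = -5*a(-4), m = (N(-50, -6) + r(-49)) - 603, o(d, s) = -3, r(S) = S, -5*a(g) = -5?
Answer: -5/19196 ≈ -0.00026047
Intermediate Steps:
a(g) = 1 (a(g) = -1/5*(-5) = 1)
N(j, z) = -152 + 8*j**2 (N(j, z) = 8*(j*j - 19) = 8*(j**2 - 19) = 8*(-19 + j**2) = -152 + 8*j**2)
m = 19196 (m = ((-152 + 8*(-50)**2) - 49) - 603 = ((-152 + 8*2500) - 49) - 603 = ((-152 + 20000) - 49) - 603 = (19848 - 49) - 603 = 19799 - 603 = 19196)
V = 19 (V = 7 + 2*6 = 7 + 12 = 19)
A(F, x) = -5 (A(F, x) = -5*1 = -5)
A(V, o(11, 1))/m = -5/19196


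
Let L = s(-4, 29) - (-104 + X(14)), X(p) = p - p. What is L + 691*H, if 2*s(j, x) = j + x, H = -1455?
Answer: -2010577/2 ≈ -1.0053e+6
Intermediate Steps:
X(p) = 0
s(j, x) = j/2 + x/2 (s(j, x) = (j + x)/2 = j/2 + x/2)
L = 233/2 (L = ((½)*(-4) + (½)*29) - (-104 + 0) = (-2 + 29/2) - 1*(-104) = 25/2 + 104 = 233/2 ≈ 116.50)
L + 691*H = 233/2 + 691*(-1455) = 233/2 - 1005405 = -2010577/2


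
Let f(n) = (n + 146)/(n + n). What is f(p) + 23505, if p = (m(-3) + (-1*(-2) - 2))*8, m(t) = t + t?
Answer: 1128191/48 ≈ 23504.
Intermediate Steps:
m(t) = 2*t
p = -48 (p = (2*(-3) + (-1*(-2) - 2))*8 = (-6 + (2 - 2))*8 = (-6 + 0)*8 = -6*8 = -48)
f(n) = (146 + n)/(2*n) (f(n) = (146 + n)/((2*n)) = (146 + n)*(1/(2*n)) = (146 + n)/(2*n))
f(p) + 23505 = (1/2)*(146 - 48)/(-48) + 23505 = (1/2)*(-1/48)*98 + 23505 = -49/48 + 23505 = 1128191/48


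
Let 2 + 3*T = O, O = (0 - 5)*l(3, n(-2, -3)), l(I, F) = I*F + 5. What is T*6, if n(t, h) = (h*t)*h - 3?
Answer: 576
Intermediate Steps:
n(t, h) = -3 + t*h² (n(t, h) = t*h² - 3 = -3 + t*h²)
l(I, F) = 5 + F*I (l(I, F) = F*I + 5 = 5 + F*I)
O = 290 (O = (0 - 5)*(5 + (-3 - 2*(-3)²)*3) = -5*(5 + (-3 - 2*9)*3) = -5*(5 + (-3 - 18)*3) = -5*(5 - 21*3) = -5*(5 - 63) = -5*(-58) = 290)
T = 96 (T = -⅔ + (⅓)*290 = -⅔ + 290/3 = 96)
T*6 = 96*6 = 576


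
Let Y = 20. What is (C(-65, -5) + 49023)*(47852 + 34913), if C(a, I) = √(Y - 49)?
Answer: 4057388595 + 82765*I*√29 ≈ 4.0574e+9 + 4.457e+5*I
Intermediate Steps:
C(a, I) = I*√29 (C(a, I) = √(20 - 49) = √(-29) = I*√29)
(C(-65, -5) + 49023)*(47852 + 34913) = (I*√29 + 49023)*(47852 + 34913) = (49023 + I*√29)*82765 = 4057388595 + 82765*I*√29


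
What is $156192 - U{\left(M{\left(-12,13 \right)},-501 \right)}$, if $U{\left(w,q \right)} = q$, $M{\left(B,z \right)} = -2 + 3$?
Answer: $156693$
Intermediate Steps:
$M{\left(B,z \right)} = 1$
$156192 - U{\left(M{\left(-12,13 \right)},-501 \right)} = 156192 - -501 = 156192 + 501 = 156693$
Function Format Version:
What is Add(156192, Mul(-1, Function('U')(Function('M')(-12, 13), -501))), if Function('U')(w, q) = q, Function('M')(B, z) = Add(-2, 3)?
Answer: 156693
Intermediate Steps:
Function('M')(B, z) = 1
Add(156192, Mul(-1, Function('U')(Function('M')(-12, 13), -501))) = Add(156192, Mul(-1, -501)) = Add(156192, 501) = 156693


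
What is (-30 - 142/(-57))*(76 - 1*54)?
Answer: -34496/57 ≈ -605.19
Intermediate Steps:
(-30 - 142/(-57))*(76 - 1*54) = (-30 - 142*(-1/57))*(76 - 54) = (-30 + 142/57)*22 = -1568/57*22 = -34496/57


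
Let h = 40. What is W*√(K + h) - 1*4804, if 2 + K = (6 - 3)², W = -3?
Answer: -4804 - 3*√47 ≈ -4824.6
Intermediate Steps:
K = 7 (K = -2 + (6 - 3)² = -2 + 3² = -2 + 9 = 7)
W*√(K + h) - 1*4804 = -3*√(7 + 40) - 1*4804 = -3*√47 - 4804 = -4804 - 3*√47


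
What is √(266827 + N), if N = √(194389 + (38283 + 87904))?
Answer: √(266827 + 8*√5009) ≈ 517.10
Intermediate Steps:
N = 8*√5009 (N = √(194389 + 126187) = √320576 = 8*√5009 ≈ 566.19)
√(266827 + N) = √(266827 + 8*√5009)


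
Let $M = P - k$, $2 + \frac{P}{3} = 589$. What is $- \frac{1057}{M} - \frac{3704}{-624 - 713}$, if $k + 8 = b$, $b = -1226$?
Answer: $\frac{9680271}{4004315} \approx 2.4175$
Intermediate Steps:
$P = 1761$ ($P = -6 + 3 \cdot 589 = -6 + 1767 = 1761$)
$k = -1234$ ($k = -8 - 1226 = -1234$)
$M = 2995$ ($M = 1761 - -1234 = 1761 + 1234 = 2995$)
$- \frac{1057}{M} - \frac{3704}{-624 - 713} = - \frac{1057}{2995} - \frac{3704}{-624 - 713} = \left(-1057\right) \frac{1}{2995} - \frac{3704}{-1337} = - \frac{1057}{2995} - - \frac{3704}{1337} = - \frac{1057}{2995} + \frac{3704}{1337} = \frac{9680271}{4004315}$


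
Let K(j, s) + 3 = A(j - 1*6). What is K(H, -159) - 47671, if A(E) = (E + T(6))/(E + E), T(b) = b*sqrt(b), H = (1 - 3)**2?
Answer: -95347/2 - 3*sqrt(6)/2 ≈ -47677.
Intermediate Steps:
H = 4 (H = (-2)**2 = 4)
T(b) = b**(3/2)
A(E) = (E + 6*sqrt(6))/(2*E) (A(E) = (E + 6**(3/2))/(E + E) = (E + 6*sqrt(6))/((2*E)) = (E + 6*sqrt(6))*(1/(2*E)) = (E + 6*sqrt(6))/(2*E))
K(j, s) = -3 + (-6 + j + 6*sqrt(6))/(2*(-6 + j)) (K(j, s) = -3 + ((j - 1*6) + 6*sqrt(6))/(2*(j - 1*6)) = -3 + ((j - 6) + 6*sqrt(6))/(2*(j - 6)) = -3 + ((-6 + j) + 6*sqrt(6))/(2*(-6 + j)) = -3 + (-6 + j + 6*sqrt(6))/(2*(-6 + j)))
K(H, -159) - 47671 = (30 - 5*4 + 6*sqrt(6))/(2*(-6 + 4)) - 47671 = (1/2)*(30 - 20 + 6*sqrt(6))/(-2) - 47671 = (1/2)*(-1/2)*(10 + 6*sqrt(6)) - 47671 = (-5/2 - 3*sqrt(6)/2) - 47671 = -95347/2 - 3*sqrt(6)/2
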